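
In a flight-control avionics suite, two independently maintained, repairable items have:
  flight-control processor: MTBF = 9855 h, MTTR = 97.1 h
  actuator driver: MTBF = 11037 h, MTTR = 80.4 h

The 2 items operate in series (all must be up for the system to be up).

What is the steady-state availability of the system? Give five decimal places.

0.98308

A(flight-control processor) = MTBF/(MTBF+MTTR) = 9855/(9855+97.1) = 0.990243
A(actuator driver) = MTBF/(MTBF+MTTR) = 11037/(11037+80.4) = 0.992768
Series availability: 0.990243 × 0.992768 = 0.98308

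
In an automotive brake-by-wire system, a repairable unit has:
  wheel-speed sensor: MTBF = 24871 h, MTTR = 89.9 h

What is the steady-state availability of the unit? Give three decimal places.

0.996

A(wheel-speed sensor) = MTBF/(MTBF+MTTR) = 24871/(24871+89.9) = 0.996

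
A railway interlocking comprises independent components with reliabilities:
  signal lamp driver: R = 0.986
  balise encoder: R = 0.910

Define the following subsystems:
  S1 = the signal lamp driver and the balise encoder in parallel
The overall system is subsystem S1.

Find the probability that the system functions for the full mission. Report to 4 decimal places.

Parallel (signal lamp driver and balise encoder): 1 − (1 − 0.986000)(1 − 0.910000) = 0.9987

0.9987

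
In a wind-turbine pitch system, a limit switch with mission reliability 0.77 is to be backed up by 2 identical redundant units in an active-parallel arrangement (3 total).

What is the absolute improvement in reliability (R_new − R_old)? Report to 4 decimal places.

0.2178

R_before = 0.77
R_after = 1 − (1 − 0.77)^3 = 0.9878
ΔR = 0.9878 − 0.77 = 0.2178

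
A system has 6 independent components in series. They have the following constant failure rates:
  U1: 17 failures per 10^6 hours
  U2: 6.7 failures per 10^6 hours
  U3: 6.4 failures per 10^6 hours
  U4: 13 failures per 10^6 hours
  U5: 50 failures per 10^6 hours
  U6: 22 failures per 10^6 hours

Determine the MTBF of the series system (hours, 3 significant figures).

8690

Series of exponential components: λ_sys = Σ λ_i
λ_sys = 0.000017 + 0.0000067 + 0.0000064 + 0.000013 + 0.000050 + 0.000022 = 1.1510e-04 /h
MTBF = 1 / λ_sys = 8690 h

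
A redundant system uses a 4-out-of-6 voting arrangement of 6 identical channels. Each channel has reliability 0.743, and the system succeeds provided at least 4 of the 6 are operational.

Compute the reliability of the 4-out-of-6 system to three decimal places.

R = Σ_{i=4}^{6} C(6,i) p^i (1−p)^{6−i} with p = 0.743
C(6,4)·0.743^4·0.257^2 = 0.30193
C(6,5)·0.743^5·0.257^1 = 0.34916
C(6,6)·0.743^6·0.257^0 = 0.16824
Sum = 0.819

0.819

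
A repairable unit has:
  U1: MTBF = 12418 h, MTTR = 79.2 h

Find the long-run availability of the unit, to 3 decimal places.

A(U1) = MTBF/(MTBF+MTTR) = 12418/(12418+79.2) = 0.994

0.994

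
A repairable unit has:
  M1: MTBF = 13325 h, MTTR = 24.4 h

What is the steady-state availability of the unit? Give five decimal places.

A(M1) = MTBF/(MTBF+MTTR) = 13325/(13325+24.4) = 0.99817

0.99817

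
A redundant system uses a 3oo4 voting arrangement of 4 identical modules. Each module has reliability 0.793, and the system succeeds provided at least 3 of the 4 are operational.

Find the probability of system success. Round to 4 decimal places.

R = Σ_{i=3}^{4} C(4,i) p^i (1−p)^{4−i} with p = 0.793
C(4,3)·0.793^3·0.207^1 = 0.412905
C(4,4)·0.793^4·0.207^0 = 0.395451
Sum = 0.8084

0.8084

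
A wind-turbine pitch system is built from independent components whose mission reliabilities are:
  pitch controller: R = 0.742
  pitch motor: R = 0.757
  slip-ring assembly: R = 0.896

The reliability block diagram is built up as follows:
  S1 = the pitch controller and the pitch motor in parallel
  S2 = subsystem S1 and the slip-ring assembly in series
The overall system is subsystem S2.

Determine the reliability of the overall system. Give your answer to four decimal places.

Parallel (pitch controller and pitch motor): 1 − (1 − 0.742000)(1 − 0.757000) = 0.937306
Series ([0.937306] and slip-ring assembly): 0.937306 × 0.896000 = 0.8398

0.8398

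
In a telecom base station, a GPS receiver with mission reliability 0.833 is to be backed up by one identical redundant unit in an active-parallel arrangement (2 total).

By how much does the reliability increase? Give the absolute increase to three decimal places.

R_before = 0.833
R_after = 1 − (1 − 0.833)^2 = 0.972
ΔR = 0.972 − 0.833 = 0.139

0.139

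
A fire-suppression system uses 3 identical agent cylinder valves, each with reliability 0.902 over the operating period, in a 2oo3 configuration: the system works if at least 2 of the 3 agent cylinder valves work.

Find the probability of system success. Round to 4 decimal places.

0.9731

R = Σ_{i=2}^{3} C(3,i) p^i (1−p)^{3−i} with p = 0.902
C(3,2)·0.902^2·0.098^1 = 0.239200
C(3,3)·0.902^3·0.098^0 = 0.733871
Sum = 0.9731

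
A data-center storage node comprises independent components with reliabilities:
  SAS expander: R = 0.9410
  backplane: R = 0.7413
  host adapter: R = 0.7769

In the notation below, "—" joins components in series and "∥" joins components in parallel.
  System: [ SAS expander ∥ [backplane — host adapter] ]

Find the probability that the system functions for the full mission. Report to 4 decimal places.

Series (backplane and host adapter): 0.741300 × 0.776900 = 0.575916
Parallel (SAS expander and [0.575916]): 1 − (1 − 0.941000)(1 − 0.575916) = 0.9750

0.9750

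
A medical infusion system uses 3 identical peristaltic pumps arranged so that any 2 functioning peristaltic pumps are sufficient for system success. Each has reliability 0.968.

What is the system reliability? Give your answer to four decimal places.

0.9970

R = Σ_{i=2}^{3} C(3,i) p^i (1−p)^{3−i} with p = 0.968
C(3,2)·0.968^2·0.032^1 = 0.089954
C(3,3)·0.968^3·0.032^0 = 0.907039
Sum = 0.9970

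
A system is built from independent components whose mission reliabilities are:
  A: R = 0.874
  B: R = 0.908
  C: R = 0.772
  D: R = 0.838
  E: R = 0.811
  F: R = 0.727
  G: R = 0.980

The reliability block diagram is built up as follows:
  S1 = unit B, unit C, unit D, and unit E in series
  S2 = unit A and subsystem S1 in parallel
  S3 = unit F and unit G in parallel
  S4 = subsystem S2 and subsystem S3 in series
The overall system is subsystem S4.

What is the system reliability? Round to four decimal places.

Series (B, C, D, and E): 0.908000 × 0.772000 × 0.838000 × 0.811000 = 0.476396
Parallel (A and [0.476396]): 1 − (1 − 0.874000)(1 − 0.476396) = 0.934026
Parallel (F and G): 1 − (1 − 0.727000)(1 − 0.980000) = 0.994540
Series ([0.934026] and [0.994540]): 0.934026 × 0.994540 = 0.9289

0.9289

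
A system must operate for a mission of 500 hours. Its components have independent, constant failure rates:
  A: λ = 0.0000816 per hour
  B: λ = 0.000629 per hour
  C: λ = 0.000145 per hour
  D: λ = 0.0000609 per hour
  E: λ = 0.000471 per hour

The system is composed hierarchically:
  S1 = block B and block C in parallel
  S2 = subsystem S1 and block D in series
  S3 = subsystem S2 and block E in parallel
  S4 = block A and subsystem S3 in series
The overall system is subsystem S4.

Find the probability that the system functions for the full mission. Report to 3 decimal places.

0.950

R(A) = exp(−0.0000816 × 500) = 0.96002
R(B) = exp(−0.000629 × 500) = 0.73015
R(C) = exp(−0.000145 × 500) = 0.93007
R(D) = exp(−0.0000609 × 500) = 0.97001
R(E) = exp(−0.000471 × 500) = 0.79018
Parallel (B and C): 1 − (1 − 0.73015)(1 − 0.93007) = 0.98113
Series ([0.98113] and D): 0.98113 × 0.97001 = 0.95171
Parallel ([0.95171] and E): 1 − (1 − 0.95171)(1 − 0.79018) = 0.98987
Series (A and [0.98987]): 0.96002 × 0.98987 = 0.950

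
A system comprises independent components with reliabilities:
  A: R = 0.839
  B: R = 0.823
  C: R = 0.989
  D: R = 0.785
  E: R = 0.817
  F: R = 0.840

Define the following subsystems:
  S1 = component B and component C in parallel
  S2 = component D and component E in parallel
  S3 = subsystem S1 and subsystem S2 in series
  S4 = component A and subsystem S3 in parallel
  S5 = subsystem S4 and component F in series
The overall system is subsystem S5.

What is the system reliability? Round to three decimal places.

Parallel (B and C): 1 − (1 − 0.82300)(1 − 0.98900) = 0.99805
Parallel (D and E): 1 − (1 − 0.78500)(1 − 0.81700) = 0.96066
Series ([0.99805] and [0.96066]): 0.99805 × 0.96066 = 0.95879
Parallel (A and [0.95879]): 1 − (1 − 0.83900)(1 − 0.95879) = 0.99337
Series ([0.99337] and F): 0.99337 × 0.84000 = 0.834

0.834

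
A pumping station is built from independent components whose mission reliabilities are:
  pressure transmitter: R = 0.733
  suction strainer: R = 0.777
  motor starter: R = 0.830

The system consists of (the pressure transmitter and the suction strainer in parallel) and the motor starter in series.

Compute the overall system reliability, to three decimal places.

0.781

Parallel (pressure transmitter and suction strainer): 1 − (1 − 0.73300)(1 − 0.77700) = 0.94046
Series ([0.94046] and motor starter): 0.94046 × 0.83000 = 0.781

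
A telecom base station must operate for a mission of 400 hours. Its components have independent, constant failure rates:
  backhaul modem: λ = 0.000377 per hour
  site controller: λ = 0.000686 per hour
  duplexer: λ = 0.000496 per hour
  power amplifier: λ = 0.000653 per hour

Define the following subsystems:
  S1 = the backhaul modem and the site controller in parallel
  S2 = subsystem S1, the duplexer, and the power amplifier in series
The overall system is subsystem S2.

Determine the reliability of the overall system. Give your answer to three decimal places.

0.610

R(backhaul modem) = exp(−0.000377 × 400) = 0.86002
R(site controller) = exp(−0.000686 × 400) = 0.76003
R(duplexer) = exp(−0.000496 × 400) = 0.82004
R(power amplifier) = exp(−0.000653 × 400) = 0.77013
Parallel (backhaul modem and site controller): 1 − (1 − 0.86002)(1 − 0.76003) = 0.96641
Series ([0.96641], duplexer, and power amplifier): 0.96641 × 0.82004 × 0.77013 = 0.610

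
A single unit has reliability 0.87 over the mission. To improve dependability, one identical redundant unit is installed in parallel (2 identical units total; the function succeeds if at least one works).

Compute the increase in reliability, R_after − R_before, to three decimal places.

0.113

R_before = 0.87
R_after = 1 − (1 − 0.87)^2 = 0.983
ΔR = 0.983 − 0.87 = 0.113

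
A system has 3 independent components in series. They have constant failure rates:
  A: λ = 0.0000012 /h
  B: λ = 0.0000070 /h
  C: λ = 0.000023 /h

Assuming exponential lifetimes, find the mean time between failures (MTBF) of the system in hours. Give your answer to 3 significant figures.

Series of exponential components: λ_sys = Σ λ_i
λ_sys = 0.0000012 + 0.0000070 + 0.000023 = 3.1200e-05 /h
MTBF = 1 / λ_sys = 32100 h

32100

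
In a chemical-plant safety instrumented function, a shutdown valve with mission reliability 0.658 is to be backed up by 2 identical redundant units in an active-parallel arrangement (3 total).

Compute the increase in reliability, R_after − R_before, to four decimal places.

0.3020

R_before = 0.658
R_after = 1 − (1 − 0.658)^3 = 0.9600
ΔR = 0.9600 − 0.658 = 0.3020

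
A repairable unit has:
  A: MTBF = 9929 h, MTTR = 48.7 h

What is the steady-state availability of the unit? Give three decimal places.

A(A) = MTBF/(MTBF+MTTR) = 9929/(9929+48.7) = 0.995

0.995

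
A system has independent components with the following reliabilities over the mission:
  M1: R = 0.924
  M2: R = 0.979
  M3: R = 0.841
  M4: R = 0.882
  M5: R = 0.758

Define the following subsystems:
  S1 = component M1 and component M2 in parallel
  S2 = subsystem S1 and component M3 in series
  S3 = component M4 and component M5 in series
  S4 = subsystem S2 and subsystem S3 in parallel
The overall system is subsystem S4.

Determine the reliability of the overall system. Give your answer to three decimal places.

Parallel (M1 and M2): 1 − (1 − 0.92400)(1 − 0.97900) = 0.99840
Series ([0.99840] and M3): 0.99840 × 0.84100 = 0.83965
Series (M4 and M5): 0.88200 × 0.75800 = 0.66856
Parallel ([0.83965] and [0.66856]): 1 − (1 − 0.83965)(1 − 0.66856) = 0.947

0.947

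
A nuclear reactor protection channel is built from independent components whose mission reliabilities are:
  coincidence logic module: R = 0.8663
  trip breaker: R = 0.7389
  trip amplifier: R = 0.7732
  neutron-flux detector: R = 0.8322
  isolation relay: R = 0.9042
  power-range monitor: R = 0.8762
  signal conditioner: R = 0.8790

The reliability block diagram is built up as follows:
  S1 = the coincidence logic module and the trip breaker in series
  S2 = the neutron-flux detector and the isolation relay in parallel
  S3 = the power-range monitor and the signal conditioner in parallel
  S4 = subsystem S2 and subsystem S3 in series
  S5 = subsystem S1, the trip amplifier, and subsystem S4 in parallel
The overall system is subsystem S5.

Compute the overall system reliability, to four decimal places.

0.9975

Series (coincidence logic module and trip breaker): 0.866300 × 0.738900 = 0.640109
Parallel (neutron-flux detector and isolation relay): 1 − (1 − 0.832200)(1 − 0.904200) = 0.983925
Parallel (power-range monitor and signal conditioner): 1 − (1 − 0.876200)(1 − 0.879000) = 0.985020
Series ([0.983925] and [0.985020]): 0.983925 × 0.985020 = 0.969186
Parallel ([0.640109], trip amplifier, and [0.969186]): 1 − (1 − 0.640109)(1 − 0.773200)(1 − 0.969186) = 0.9975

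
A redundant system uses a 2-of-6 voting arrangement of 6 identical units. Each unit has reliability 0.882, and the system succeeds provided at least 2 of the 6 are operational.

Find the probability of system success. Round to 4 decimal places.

0.9999

R = Σ_{i=2}^{6} C(6,i) p^i (1−p)^{6−i} with p = 0.882
C(6,2)·0.882^2·0.118^4 = 0.002262
C(6,3)·0.882^3·0.118^3 = 0.022547
C(6,4)·0.882^4·0.118^2 = 0.126395
C(6,5)·0.882^5·0.118^1 = 0.377899
C(6,6)·0.882^6·0.118^0 = 0.470773
Sum = 0.9999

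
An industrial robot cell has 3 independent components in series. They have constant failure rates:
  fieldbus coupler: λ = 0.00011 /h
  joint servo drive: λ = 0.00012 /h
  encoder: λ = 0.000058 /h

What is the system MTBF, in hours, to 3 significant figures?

Series of exponential components: λ_sys = Σ λ_i
λ_sys = 0.00011 + 0.00012 + 0.000058 = 2.8800e-04 /h
MTBF = 1 / λ_sys = 3470 h

3470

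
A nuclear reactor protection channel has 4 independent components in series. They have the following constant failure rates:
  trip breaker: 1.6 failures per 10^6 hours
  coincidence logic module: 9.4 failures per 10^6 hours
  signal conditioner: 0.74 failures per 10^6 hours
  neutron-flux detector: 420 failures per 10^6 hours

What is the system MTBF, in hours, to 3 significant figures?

Series of exponential components: λ_sys = Σ λ_i
λ_sys = 0.0000016 + 0.0000094 + 0.00000074 + 0.00042 = 4.3174e-04 /h
MTBF = 1 / λ_sys = 2320 h

2320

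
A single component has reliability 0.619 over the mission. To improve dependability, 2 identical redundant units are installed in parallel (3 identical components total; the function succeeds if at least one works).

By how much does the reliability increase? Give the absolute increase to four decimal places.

0.3257

R_before = 0.619
R_after = 1 − (1 − 0.619)^3 = 0.9447
ΔR = 0.9447 − 0.619 = 0.3257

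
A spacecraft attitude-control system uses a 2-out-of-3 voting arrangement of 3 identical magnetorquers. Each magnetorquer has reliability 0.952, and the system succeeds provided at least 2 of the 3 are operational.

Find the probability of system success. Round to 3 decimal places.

0.993

R = Σ_{i=2}^{3} C(3,i) p^i (1−p)^{3−i} with p = 0.952
C(3,2)·0.952^2·0.048^1 = 0.13051
C(3,3)·0.952^3·0.048^0 = 0.86280
Sum = 0.993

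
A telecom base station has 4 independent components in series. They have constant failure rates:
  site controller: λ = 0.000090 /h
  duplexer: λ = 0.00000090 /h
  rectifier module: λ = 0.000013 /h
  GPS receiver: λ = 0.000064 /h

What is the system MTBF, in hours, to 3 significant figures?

5960

Series of exponential components: λ_sys = Σ λ_i
λ_sys = 0.000090 + 0.00000090 + 0.000013 + 0.000064 = 1.6790e-04 /h
MTBF = 1 / λ_sys = 5960 h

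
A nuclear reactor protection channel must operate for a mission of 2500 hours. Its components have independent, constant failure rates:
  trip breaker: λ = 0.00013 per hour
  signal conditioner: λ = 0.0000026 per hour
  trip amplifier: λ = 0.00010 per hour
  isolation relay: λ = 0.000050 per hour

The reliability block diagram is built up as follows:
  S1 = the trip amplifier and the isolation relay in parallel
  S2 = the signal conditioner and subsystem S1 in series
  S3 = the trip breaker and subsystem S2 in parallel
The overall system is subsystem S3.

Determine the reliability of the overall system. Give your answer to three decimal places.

R(trip breaker) = exp(−0.00013 × 2500) = 0.72253
R(signal conditioner) = exp(−0.0000026 × 2500) = 0.99352
R(trip amplifier) = exp(−0.00010 × 2500) = 0.77880
R(isolation relay) = exp(−0.000050 × 2500) = 0.88250
Parallel (trip amplifier and isolation relay): 1 − (1 − 0.77880)(1 − 0.88250) = 0.97401
Series (signal conditioner and [0.97401]): 0.99352 × 0.97401 = 0.96770
Parallel (trip breaker and [0.96770]): 1 − (1 − 0.72253)(1 − 0.96770) = 0.991

0.991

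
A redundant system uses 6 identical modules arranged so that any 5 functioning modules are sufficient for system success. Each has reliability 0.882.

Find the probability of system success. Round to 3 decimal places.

R = Σ_{i=5}^{6} C(6,i) p^i (1−p)^{6−i} with p = 0.882
C(6,5)·0.882^5·0.118^1 = 0.37790
C(6,6)·0.882^6·0.118^0 = 0.47077
Sum = 0.849

0.849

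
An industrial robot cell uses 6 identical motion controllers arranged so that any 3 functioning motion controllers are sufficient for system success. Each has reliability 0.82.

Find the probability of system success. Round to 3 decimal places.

0.988

R = Σ_{i=3}^{6} C(6,i) p^i (1−p)^{6−i} with p = 0.82
C(6,3)·0.82^3·0.18^3 = 0.06431
C(6,4)·0.82^4·0.18^2 = 0.21973
C(6,5)·0.82^5·0.18^1 = 0.40040
C(6,6)·0.82^6·0.18^0 = 0.30401
Sum = 0.988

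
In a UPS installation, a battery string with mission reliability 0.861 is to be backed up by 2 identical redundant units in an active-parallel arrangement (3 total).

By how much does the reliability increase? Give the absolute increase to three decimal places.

R_before = 0.861
R_after = 1 − (1 − 0.861)^3 = 0.997
ΔR = 0.997 − 0.861 = 0.136

0.136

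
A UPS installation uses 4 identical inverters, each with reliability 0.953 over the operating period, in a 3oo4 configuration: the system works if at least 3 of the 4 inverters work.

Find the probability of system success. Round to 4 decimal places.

R = Σ_{i=3}^{4} C(4,i) p^i (1−p)^{4−i} with p = 0.953
C(4,3)·0.953^3·0.047^1 = 0.162718
C(4,4)·0.953^4·0.047^0 = 0.824844
Sum = 0.9876

0.9876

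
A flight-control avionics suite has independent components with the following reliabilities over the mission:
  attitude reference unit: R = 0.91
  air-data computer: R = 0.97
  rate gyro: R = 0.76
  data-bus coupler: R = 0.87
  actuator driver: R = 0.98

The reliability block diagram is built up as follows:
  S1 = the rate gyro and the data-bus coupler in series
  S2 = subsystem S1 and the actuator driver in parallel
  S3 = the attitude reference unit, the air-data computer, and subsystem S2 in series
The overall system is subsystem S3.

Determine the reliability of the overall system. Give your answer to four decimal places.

Series (rate gyro and data-bus coupler): 0.760000 × 0.870000 = 0.661200
Parallel ([0.661200] and actuator driver): 1 − (1 − 0.661200)(1 − 0.980000) = 0.993224
Series (attitude reference unit, air-data computer, and [0.993224]): 0.910000 × 0.970000 × 0.993224 = 0.8767

0.8767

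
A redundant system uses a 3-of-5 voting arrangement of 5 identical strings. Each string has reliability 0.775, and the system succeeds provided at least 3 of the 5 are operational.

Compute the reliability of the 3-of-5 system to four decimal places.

0.9211

R = Σ_{i=3}^{5} C(5,i) p^i (1−p)^{5−i} with p = 0.775
C(5,3)·0.775^3·0.225^2 = 0.235651
C(5,4)·0.775^4·0.225^1 = 0.405844
C(5,5)·0.775^5·0.225^0 = 0.279582
Sum = 0.9211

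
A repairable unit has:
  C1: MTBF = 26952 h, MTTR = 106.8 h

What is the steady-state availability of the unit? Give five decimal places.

A(C1) = MTBF/(MTBF+MTTR) = 26952/(26952+106.8) = 0.99605

0.99605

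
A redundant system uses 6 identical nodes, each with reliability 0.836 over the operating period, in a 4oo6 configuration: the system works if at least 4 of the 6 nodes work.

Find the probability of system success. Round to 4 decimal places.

R = Σ_{i=4}^{6} C(6,i) p^i (1−p)^{6−i} with p = 0.836
C(6,4)·0.836^4·0.164^2 = 0.197063
C(6,5)·0.836^5·0.164^1 = 0.401815
C(6,6)·0.836^6·0.164^0 = 0.341380
Sum = 0.9403

0.9403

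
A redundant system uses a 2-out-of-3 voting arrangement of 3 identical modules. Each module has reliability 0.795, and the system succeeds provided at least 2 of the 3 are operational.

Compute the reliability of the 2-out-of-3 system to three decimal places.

R = Σ_{i=2}^{3} C(3,i) p^i (1−p)^{3−i} with p = 0.795
C(3,2)·0.795^2·0.205^1 = 0.38870
C(3,3)·0.795^3·0.205^0 = 0.50246
Sum = 0.891

0.891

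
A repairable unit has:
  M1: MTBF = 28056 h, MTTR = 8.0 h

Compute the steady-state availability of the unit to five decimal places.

A(M1) = MTBF/(MTBF+MTTR) = 28056/(28056+8.0) = 0.99971

0.99971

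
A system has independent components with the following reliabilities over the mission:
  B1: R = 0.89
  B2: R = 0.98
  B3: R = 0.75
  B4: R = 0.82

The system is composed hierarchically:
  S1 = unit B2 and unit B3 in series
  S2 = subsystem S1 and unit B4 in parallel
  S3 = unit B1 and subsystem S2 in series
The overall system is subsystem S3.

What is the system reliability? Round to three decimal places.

Series (B2 and B3): 0.98000 × 0.75000 = 0.73500
Parallel ([0.73500] and B4): 1 − (1 − 0.73500)(1 − 0.82000) = 0.95230
Series (B1 and [0.95230]): 0.89000 × 0.95230 = 0.848

0.848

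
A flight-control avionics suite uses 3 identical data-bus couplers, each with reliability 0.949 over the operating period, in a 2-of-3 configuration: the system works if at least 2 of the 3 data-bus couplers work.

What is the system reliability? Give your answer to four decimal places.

R = Σ_{i=2}^{3} C(3,i) p^i (1−p)^{3−i} with p = 0.949
C(3,2)·0.949^2·0.051^1 = 0.137792
C(3,3)·0.949^3·0.051^0 = 0.854670
Sum = 0.9925

0.9925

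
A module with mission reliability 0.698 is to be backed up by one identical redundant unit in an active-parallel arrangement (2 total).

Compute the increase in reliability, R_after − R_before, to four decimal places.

R_before = 0.698
R_after = 1 − (1 − 0.698)^2 = 0.9088
ΔR = 0.9088 − 0.698 = 0.2108

0.2108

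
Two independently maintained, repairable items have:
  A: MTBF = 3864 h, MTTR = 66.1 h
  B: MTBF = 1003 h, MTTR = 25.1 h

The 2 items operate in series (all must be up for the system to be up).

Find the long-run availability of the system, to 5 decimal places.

0.95918

A(A) = MTBF/(MTBF+MTTR) = 3864/(3864+66.1) = 0.983181
A(B) = MTBF/(MTBF+MTTR) = 1003/(1003+25.1) = 0.975586
Series availability: 0.983181 × 0.975586 = 0.95918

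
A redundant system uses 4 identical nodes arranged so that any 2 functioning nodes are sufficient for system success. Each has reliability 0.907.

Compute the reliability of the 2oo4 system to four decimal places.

R = Σ_{i=2}^{4} C(4,i) p^i (1−p)^{4−i} with p = 0.907
C(4,2)·0.907^2·0.093^2 = 0.042691
C(4,3)·0.907^3·0.093^1 = 0.277565
C(4,4)·0.907^4·0.093^0 = 0.676751
Sum = 0.9970

0.9970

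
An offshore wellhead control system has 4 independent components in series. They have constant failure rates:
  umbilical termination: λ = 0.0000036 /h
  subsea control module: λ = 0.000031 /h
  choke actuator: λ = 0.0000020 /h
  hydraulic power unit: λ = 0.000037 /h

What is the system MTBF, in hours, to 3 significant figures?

Series of exponential components: λ_sys = Σ λ_i
λ_sys = 0.0000036 + 0.000031 + 0.0000020 + 0.000037 = 7.3600e-05 /h
MTBF = 1 / λ_sys = 13600 h

13600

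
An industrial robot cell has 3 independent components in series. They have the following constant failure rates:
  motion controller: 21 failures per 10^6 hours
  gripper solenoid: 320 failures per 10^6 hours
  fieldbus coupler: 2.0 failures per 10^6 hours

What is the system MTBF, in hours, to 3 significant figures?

Series of exponential components: λ_sys = Σ λ_i
λ_sys = 0.000021 + 0.00032 + 0.0000020 = 3.4300e-04 /h
MTBF = 1 / λ_sys = 2920 h

2920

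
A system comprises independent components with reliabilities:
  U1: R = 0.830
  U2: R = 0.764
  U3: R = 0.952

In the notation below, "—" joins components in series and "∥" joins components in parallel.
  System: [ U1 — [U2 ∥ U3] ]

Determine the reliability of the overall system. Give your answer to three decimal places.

0.821

Parallel (U2 and U3): 1 − (1 − 0.76400)(1 − 0.95200) = 0.98867
Series (U1 and [0.98867]): 0.83000 × 0.98867 = 0.821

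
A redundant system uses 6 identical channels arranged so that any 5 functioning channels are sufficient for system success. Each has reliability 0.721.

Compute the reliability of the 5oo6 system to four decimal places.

0.4666

R = Σ_{i=5}^{6} C(6,i) p^i (1−p)^{6−i} with p = 0.721
C(6,5)·0.721^5·0.279^1 = 0.326161
C(6,6)·0.721^6·0.279^0 = 0.140479
Sum = 0.4666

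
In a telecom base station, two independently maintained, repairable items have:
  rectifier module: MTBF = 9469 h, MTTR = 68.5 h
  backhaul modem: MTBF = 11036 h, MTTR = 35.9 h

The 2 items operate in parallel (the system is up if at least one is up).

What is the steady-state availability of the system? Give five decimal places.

A(rectifier module) = MTBF/(MTBF+MTTR) = 9469/(9469+68.5) = 0.992818
A(backhaul modem) = MTBF/(MTBF+MTTR) = 11036/(11036+35.9) = 0.996758
Parallel availability: 1 − (1 − 0.992818)(1 − 0.996758) = 0.99998

0.99998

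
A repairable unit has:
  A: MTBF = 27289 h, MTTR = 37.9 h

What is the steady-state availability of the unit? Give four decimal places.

A(A) = MTBF/(MTBF+MTTR) = 27289/(27289+37.9) = 0.9986

0.9986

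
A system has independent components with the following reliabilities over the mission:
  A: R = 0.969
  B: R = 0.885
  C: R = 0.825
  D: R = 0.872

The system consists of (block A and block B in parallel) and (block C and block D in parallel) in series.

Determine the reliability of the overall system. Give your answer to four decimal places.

Parallel (A and B): 1 − (1 − 0.969000)(1 − 0.885000) = 0.996435
Parallel (C and D): 1 − (1 − 0.825000)(1 − 0.872000) = 0.977600
Series ([0.996435] and [0.977600]): 0.996435 × 0.977600 = 0.9741

0.9741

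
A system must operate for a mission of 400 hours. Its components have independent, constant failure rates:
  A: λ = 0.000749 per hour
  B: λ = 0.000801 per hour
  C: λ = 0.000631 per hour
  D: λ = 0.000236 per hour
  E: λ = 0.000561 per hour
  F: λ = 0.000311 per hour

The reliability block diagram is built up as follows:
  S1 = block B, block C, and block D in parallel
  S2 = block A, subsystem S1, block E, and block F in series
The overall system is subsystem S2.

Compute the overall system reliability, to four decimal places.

0.5200

R(A) = exp(−0.000749 × 400) = 0.741115
R(B) = exp(−0.000801 × 400) = 0.725859
R(C) = exp(−0.000631 × 400) = 0.776934
R(D) = exp(−0.000236 × 400) = 0.909919
R(E) = exp(−0.000561 × 400) = 0.798995
R(F) = exp(−0.000311 × 400) = 0.883027
Parallel (B, C, and D): 1 − (1 − 0.725859)(1 − 0.776934)(1 − 0.909919) = 0.994491
Series (A, [0.994491], E, and F): 0.741115 × 0.994491 × 0.798995 × 0.883027 = 0.5200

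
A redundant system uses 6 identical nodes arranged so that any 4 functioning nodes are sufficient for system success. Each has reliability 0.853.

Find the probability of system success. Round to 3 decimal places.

0.955

R = Σ_{i=4}^{6} C(6,i) p^i (1−p)^{6−i} with p = 0.853
C(6,4)·0.853^4·0.147^2 = 0.17160
C(6,5)·0.853^5·0.147^1 = 0.39830
C(6,6)·0.853^6·0.147^0 = 0.38521
Sum = 0.955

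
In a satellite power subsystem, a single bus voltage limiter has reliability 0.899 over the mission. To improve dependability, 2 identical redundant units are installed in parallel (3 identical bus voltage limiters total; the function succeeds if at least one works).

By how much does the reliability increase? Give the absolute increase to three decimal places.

R_before = 0.899
R_after = 1 − (1 − 0.899)^3 = 0.999
ΔR = 0.999 − 0.899 = 0.100

0.100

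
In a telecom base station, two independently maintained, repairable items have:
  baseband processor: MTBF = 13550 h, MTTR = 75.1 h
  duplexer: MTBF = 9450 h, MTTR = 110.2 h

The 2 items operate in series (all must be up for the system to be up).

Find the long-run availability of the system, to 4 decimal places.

A(baseband processor) = MTBF/(MTBF+MTTR) = 13550/(13550+75.1) = 0.994488
A(duplexer) = MTBF/(MTBF+MTTR) = 9450/(9450+110.2) = 0.988473
Series availability: 0.994488 × 0.988473 = 0.9830

0.9830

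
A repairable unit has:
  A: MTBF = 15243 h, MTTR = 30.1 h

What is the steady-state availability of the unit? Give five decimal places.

0.99803

A(A) = MTBF/(MTBF+MTTR) = 15243/(15243+30.1) = 0.99803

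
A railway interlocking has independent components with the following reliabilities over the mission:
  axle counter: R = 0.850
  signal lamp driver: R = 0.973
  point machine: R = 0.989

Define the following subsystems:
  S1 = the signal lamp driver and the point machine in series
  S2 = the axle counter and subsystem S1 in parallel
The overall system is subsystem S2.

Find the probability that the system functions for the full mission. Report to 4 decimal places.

Series (signal lamp driver and point machine): 0.973000 × 0.989000 = 0.962297
Parallel (axle counter and [0.962297]): 1 − (1 − 0.850000)(1 − 0.962297) = 0.9943

0.9943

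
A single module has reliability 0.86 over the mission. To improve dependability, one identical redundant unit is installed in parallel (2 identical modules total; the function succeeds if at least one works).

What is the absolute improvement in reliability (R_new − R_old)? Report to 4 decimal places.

0.1204

R_before = 0.86
R_after = 1 − (1 − 0.86)^2 = 0.9804
ΔR = 0.9804 − 0.86 = 0.1204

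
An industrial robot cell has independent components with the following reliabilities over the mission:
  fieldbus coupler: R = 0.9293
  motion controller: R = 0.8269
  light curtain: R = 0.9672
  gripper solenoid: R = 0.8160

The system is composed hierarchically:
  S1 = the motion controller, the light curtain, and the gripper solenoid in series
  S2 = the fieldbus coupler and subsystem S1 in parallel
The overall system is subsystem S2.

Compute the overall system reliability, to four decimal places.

Series (motion controller, light curtain, and gripper solenoid): 0.826900 × 0.967200 × 0.816000 = 0.652619
Parallel (fieldbus coupler and [0.652619]): 1 − (1 − 0.929300)(1 − 0.652619) = 0.9754

0.9754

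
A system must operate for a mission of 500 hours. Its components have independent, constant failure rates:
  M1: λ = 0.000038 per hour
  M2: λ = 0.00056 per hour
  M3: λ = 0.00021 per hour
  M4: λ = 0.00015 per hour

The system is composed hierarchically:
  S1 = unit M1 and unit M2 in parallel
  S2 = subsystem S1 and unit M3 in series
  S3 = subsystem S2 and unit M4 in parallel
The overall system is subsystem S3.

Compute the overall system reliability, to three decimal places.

R(M1) = exp(−0.000038 × 500) = 0.98118
R(M2) = exp(−0.00056 × 500) = 0.75578
R(M3) = exp(−0.00021 × 500) = 0.90032
R(M4) = exp(−0.00015 × 500) = 0.92774
Parallel (M1 and M2): 1 − (1 − 0.98118)(1 − 0.75578) = 0.99540
Series ([0.99540] and M3): 0.99540 × 0.90032 = 0.89618
Parallel ([0.89618] and M4): 1 − (1 − 0.89618)(1 − 0.92774) = 0.992

0.992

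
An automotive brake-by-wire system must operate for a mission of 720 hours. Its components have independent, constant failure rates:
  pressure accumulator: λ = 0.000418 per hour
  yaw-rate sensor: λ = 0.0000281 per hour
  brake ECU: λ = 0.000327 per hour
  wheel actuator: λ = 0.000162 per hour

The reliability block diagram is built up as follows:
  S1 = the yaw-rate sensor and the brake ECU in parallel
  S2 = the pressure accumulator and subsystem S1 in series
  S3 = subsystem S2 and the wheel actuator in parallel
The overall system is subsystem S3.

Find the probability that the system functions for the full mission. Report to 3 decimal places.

R(pressure accumulator) = exp(−0.000418 × 720) = 0.74011
R(yaw-rate sensor) = exp(−0.0000281 × 720) = 0.97997
R(brake ECU) = exp(−0.000327 × 720) = 0.79022
R(wheel actuator) = exp(−0.000162 × 720) = 0.88991
Parallel (yaw-rate sensor and brake ECU): 1 − (1 − 0.97997)(1 − 0.79022) = 0.99580
Series (pressure accumulator and [0.99580]): 0.74011 × 0.99580 = 0.73700
Parallel ([0.73700] and wheel actuator): 1 − (1 − 0.73700)(1 − 0.88991) = 0.971

0.971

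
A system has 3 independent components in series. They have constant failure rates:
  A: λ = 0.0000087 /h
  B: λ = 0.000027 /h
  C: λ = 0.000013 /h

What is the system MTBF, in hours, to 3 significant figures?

20500

Series of exponential components: λ_sys = Σ λ_i
λ_sys = 0.0000087 + 0.000027 + 0.000013 = 4.8700e-05 /h
MTBF = 1 / λ_sys = 20500 h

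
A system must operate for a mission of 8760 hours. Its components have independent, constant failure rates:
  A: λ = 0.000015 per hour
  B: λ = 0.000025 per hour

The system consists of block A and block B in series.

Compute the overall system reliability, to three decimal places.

0.704

R(A) = exp(−0.000015 × 8760) = 0.87687
R(B) = exp(−0.000025 × 8760) = 0.80332
Series (A and B): 0.87687 × 0.80332 = 0.704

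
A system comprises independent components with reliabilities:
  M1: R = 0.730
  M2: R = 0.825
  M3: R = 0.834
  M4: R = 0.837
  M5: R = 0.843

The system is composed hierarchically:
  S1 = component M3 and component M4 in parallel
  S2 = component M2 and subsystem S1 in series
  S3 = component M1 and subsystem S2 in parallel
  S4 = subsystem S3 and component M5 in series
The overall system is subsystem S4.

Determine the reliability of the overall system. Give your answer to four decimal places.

0.7981

Parallel (M3 and M4): 1 − (1 − 0.834000)(1 − 0.837000) = 0.972942
Series (M2 and [0.972942]): 0.825000 × 0.972942 = 0.802677
Parallel (M1 and [0.802677]): 1 − (1 − 0.730000)(1 − 0.802677) = 0.946723
Series ([0.946723] and M5): 0.946723 × 0.843000 = 0.7981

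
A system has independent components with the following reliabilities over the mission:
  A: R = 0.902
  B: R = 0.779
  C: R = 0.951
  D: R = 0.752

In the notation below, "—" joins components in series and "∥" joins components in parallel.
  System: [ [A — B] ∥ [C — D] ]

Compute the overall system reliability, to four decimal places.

Series (A and B): 0.902000 × 0.779000 = 0.702658
Series (C and D): 0.951000 × 0.752000 = 0.715152
Parallel ([0.702658] and [0.715152]): 1 − (1 − 0.702658)(1 − 0.715152) = 0.9153

0.9153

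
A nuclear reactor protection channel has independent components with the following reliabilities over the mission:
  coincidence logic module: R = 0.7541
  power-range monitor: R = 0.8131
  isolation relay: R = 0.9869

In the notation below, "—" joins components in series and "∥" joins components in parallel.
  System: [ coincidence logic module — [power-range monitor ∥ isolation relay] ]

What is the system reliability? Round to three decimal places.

0.752

Parallel (power-range monitor and isolation relay): 1 − (1 − 0.81310)(1 − 0.98690) = 0.99755
Series (coincidence logic module and [0.99755]): 0.75410 × 0.99755 = 0.752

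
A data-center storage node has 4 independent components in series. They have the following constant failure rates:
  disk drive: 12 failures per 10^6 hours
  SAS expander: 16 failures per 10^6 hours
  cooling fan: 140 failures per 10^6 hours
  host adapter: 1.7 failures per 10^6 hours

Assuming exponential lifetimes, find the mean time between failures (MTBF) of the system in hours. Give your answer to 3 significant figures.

Series of exponential components: λ_sys = Σ λ_i
λ_sys = 0.000012 + 0.000016 + 0.00014 + 0.0000017 = 1.6970e-04 /h
MTBF = 1 / λ_sys = 5890 h

5890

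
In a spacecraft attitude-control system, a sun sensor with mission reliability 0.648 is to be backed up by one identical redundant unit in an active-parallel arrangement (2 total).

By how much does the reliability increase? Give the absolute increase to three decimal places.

0.228

R_before = 0.648
R_after = 1 − (1 − 0.648)^2 = 0.876
ΔR = 0.876 − 0.648 = 0.228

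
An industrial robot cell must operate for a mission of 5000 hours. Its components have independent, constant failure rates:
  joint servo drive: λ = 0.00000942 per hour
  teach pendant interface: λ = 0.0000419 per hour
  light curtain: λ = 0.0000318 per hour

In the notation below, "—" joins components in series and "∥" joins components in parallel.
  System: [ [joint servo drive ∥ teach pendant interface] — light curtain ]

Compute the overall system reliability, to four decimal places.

0.8456

R(joint servo drive) = exp(−0.00000942 × 5000) = 0.953992
R(teach pendant interface) = exp(−0.0000419 × 5000) = 0.810990
R(light curtain) = exp(−0.0000318 × 5000) = 0.852996
Parallel (joint servo drive and teach pendant interface): 1 − (1 − 0.953992)(1 − 0.810990) = 0.991304
Series ([0.991304] and light curtain): 0.991304 × 0.852996 = 0.8456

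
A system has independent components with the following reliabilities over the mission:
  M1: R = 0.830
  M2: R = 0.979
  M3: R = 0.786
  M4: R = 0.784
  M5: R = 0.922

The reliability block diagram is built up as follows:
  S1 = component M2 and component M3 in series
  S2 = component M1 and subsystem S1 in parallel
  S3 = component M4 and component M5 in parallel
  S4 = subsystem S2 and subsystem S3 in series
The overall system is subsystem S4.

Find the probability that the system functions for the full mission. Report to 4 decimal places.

0.9446

Series (M2 and M3): 0.979000 × 0.786000 = 0.769494
Parallel (M1 and [0.769494]): 1 − (1 − 0.830000)(1 − 0.769494) = 0.960814
Parallel (M4 and M5): 1 − (1 − 0.784000)(1 − 0.922000) = 0.983152
Series ([0.960814] and [0.983152]): 0.960814 × 0.983152 = 0.9446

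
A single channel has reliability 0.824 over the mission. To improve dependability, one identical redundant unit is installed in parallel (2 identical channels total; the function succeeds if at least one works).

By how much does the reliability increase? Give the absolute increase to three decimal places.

R_before = 0.824
R_after = 1 − (1 − 0.824)^2 = 0.969
ΔR = 0.969 − 0.824 = 0.145

0.145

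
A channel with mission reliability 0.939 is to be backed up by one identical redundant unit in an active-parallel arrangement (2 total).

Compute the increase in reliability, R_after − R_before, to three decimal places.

0.057

R_before = 0.939
R_after = 1 − (1 − 0.939)^2 = 0.996
ΔR = 0.996 − 0.939 = 0.057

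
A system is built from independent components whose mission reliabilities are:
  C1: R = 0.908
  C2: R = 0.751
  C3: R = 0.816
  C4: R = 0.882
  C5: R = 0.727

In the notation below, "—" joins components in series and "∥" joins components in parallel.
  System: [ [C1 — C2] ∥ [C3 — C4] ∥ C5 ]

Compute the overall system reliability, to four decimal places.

0.9757

Series (C1 and C2): 0.908000 × 0.751000 = 0.681908
Series (C3 and C4): 0.816000 × 0.882000 = 0.719712
Parallel ([0.681908], [0.719712], and C5): 1 − (1 − 0.681908)(1 − 0.719712)(1 − 0.727000) = 0.9757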